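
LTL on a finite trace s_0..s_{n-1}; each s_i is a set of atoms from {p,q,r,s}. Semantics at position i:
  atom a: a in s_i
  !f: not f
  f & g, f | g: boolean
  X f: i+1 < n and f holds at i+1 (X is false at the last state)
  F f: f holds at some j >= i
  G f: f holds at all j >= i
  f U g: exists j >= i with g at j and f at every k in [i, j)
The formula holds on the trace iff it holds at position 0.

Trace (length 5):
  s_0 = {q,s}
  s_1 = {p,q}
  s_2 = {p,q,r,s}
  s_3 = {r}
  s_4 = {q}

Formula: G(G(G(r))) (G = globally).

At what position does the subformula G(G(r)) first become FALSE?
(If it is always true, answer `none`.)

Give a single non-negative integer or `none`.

s_0={q,s}: G(G(r))=False G(r)=False r=False
s_1={p,q}: G(G(r))=False G(r)=False r=False
s_2={p,q,r,s}: G(G(r))=False G(r)=False r=True
s_3={r}: G(G(r))=False G(r)=False r=True
s_4={q}: G(G(r))=False G(r)=False r=False
G(G(G(r))) holds globally = False
First violation at position 0.

Answer: 0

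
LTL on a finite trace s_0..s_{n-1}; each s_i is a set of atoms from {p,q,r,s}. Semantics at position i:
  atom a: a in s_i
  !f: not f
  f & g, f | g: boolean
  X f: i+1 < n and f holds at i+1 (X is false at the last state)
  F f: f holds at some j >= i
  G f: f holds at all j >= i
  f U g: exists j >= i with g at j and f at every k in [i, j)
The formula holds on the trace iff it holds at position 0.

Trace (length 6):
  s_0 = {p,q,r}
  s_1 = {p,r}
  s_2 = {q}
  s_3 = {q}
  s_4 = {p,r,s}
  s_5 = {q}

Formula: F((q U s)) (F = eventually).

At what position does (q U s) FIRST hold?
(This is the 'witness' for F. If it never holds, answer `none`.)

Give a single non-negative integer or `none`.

Answer: 2

Derivation:
s_0={p,q,r}: (q U s)=False q=True s=False
s_1={p,r}: (q U s)=False q=False s=False
s_2={q}: (q U s)=True q=True s=False
s_3={q}: (q U s)=True q=True s=False
s_4={p,r,s}: (q U s)=True q=False s=True
s_5={q}: (q U s)=False q=True s=False
F((q U s)) holds; first witness at position 2.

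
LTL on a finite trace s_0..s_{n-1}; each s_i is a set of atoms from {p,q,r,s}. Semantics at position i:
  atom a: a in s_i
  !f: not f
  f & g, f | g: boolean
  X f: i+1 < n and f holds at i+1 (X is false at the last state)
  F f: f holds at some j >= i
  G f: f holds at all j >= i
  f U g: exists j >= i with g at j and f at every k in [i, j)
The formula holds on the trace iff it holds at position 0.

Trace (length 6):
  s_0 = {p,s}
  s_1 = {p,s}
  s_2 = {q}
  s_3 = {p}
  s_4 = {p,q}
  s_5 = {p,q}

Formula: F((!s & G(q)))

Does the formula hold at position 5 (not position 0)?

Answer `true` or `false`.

Answer: true

Derivation:
s_0={p,s}: F((!s & G(q)))=True (!s & G(q))=False !s=False s=True G(q)=False q=False
s_1={p,s}: F((!s & G(q)))=True (!s & G(q))=False !s=False s=True G(q)=False q=False
s_2={q}: F((!s & G(q)))=True (!s & G(q))=False !s=True s=False G(q)=False q=True
s_3={p}: F((!s & G(q)))=True (!s & G(q))=False !s=True s=False G(q)=False q=False
s_4={p,q}: F((!s & G(q)))=True (!s & G(q))=True !s=True s=False G(q)=True q=True
s_5={p,q}: F((!s & G(q)))=True (!s & G(q))=True !s=True s=False G(q)=True q=True
Evaluating at position 5: result = True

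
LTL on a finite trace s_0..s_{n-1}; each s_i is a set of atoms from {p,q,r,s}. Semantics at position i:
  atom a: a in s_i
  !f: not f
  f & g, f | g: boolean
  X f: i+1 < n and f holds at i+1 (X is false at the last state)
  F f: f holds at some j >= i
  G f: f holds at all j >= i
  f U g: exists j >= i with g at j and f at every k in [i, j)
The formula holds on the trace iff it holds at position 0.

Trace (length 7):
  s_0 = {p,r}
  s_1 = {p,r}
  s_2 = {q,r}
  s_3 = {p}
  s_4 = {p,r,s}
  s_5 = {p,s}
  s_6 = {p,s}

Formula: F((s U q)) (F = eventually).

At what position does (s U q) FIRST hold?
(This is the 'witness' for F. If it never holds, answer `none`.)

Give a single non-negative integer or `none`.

s_0={p,r}: (s U q)=False s=False q=False
s_1={p,r}: (s U q)=False s=False q=False
s_2={q,r}: (s U q)=True s=False q=True
s_3={p}: (s U q)=False s=False q=False
s_4={p,r,s}: (s U q)=False s=True q=False
s_5={p,s}: (s U q)=False s=True q=False
s_6={p,s}: (s U q)=False s=True q=False
F((s U q)) holds; first witness at position 2.

Answer: 2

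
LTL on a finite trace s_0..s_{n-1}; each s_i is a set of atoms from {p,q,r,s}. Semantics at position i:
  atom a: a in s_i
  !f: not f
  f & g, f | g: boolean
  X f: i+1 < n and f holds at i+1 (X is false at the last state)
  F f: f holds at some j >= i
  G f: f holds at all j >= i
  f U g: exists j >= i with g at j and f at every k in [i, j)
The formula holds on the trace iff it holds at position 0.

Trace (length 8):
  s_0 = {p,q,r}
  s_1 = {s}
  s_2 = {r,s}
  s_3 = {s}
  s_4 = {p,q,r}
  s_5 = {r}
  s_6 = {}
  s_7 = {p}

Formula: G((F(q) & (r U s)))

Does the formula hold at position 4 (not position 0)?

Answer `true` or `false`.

Answer: false

Derivation:
s_0={p,q,r}: G((F(q) & (r U s)))=False (F(q) & (r U s))=True F(q)=True q=True (r U s)=True r=True s=False
s_1={s}: G((F(q) & (r U s)))=False (F(q) & (r U s))=True F(q)=True q=False (r U s)=True r=False s=True
s_2={r,s}: G((F(q) & (r U s)))=False (F(q) & (r U s))=True F(q)=True q=False (r U s)=True r=True s=True
s_3={s}: G((F(q) & (r U s)))=False (F(q) & (r U s))=True F(q)=True q=False (r U s)=True r=False s=True
s_4={p,q,r}: G((F(q) & (r U s)))=False (F(q) & (r U s))=False F(q)=True q=True (r U s)=False r=True s=False
s_5={r}: G((F(q) & (r U s)))=False (F(q) & (r U s))=False F(q)=False q=False (r U s)=False r=True s=False
s_6={}: G((F(q) & (r U s)))=False (F(q) & (r U s))=False F(q)=False q=False (r U s)=False r=False s=False
s_7={p}: G((F(q) & (r U s)))=False (F(q) & (r U s))=False F(q)=False q=False (r U s)=False r=False s=False
Evaluating at position 4: result = False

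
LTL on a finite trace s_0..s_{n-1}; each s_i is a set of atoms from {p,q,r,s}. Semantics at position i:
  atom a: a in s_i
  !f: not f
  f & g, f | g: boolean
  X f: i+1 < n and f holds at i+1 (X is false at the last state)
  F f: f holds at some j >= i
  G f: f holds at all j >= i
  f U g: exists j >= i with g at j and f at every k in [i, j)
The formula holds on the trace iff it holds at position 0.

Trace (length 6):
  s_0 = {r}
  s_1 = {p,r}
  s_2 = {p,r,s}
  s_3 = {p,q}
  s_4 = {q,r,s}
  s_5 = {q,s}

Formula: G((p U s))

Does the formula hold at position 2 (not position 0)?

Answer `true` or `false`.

Answer: true

Derivation:
s_0={r}: G((p U s))=False (p U s)=False p=False s=False
s_1={p,r}: G((p U s))=True (p U s)=True p=True s=False
s_2={p,r,s}: G((p U s))=True (p U s)=True p=True s=True
s_3={p,q}: G((p U s))=True (p U s)=True p=True s=False
s_4={q,r,s}: G((p U s))=True (p U s)=True p=False s=True
s_5={q,s}: G((p U s))=True (p U s)=True p=False s=True
Evaluating at position 2: result = True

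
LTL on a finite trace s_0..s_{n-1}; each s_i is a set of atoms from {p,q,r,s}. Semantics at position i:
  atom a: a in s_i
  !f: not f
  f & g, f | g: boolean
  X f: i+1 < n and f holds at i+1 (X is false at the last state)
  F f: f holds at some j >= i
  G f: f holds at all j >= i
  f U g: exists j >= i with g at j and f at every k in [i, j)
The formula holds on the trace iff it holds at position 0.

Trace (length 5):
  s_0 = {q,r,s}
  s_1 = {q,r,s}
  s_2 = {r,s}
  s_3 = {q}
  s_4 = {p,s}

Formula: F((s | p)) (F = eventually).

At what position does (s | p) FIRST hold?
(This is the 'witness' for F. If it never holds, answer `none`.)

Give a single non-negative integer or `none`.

Answer: 0

Derivation:
s_0={q,r,s}: (s | p)=True s=True p=False
s_1={q,r,s}: (s | p)=True s=True p=False
s_2={r,s}: (s | p)=True s=True p=False
s_3={q}: (s | p)=False s=False p=False
s_4={p,s}: (s | p)=True s=True p=True
F((s | p)) holds; first witness at position 0.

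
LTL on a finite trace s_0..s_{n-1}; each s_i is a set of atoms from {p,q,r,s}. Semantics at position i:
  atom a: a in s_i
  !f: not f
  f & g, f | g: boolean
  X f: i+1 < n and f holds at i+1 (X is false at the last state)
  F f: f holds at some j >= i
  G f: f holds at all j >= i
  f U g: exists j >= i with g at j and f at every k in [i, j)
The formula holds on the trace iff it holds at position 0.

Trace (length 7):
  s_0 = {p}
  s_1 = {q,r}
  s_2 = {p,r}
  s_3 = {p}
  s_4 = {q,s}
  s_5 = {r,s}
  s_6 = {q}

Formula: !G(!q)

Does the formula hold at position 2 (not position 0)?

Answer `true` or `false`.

Answer: true

Derivation:
s_0={p}: !G(!q)=True G(!q)=False !q=True q=False
s_1={q,r}: !G(!q)=True G(!q)=False !q=False q=True
s_2={p,r}: !G(!q)=True G(!q)=False !q=True q=False
s_3={p}: !G(!q)=True G(!q)=False !q=True q=False
s_4={q,s}: !G(!q)=True G(!q)=False !q=False q=True
s_5={r,s}: !G(!q)=True G(!q)=False !q=True q=False
s_6={q}: !G(!q)=True G(!q)=False !q=False q=True
Evaluating at position 2: result = True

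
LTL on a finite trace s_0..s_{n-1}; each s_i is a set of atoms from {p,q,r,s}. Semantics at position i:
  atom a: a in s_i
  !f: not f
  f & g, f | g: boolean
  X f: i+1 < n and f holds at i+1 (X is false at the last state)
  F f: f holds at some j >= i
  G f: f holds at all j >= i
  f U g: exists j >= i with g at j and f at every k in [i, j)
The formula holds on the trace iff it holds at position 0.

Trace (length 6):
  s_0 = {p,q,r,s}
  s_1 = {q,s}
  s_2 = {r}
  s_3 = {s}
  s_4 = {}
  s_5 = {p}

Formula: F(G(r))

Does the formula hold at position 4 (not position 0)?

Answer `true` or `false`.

Answer: false

Derivation:
s_0={p,q,r,s}: F(G(r))=False G(r)=False r=True
s_1={q,s}: F(G(r))=False G(r)=False r=False
s_2={r}: F(G(r))=False G(r)=False r=True
s_3={s}: F(G(r))=False G(r)=False r=False
s_4={}: F(G(r))=False G(r)=False r=False
s_5={p}: F(G(r))=False G(r)=False r=False
Evaluating at position 4: result = False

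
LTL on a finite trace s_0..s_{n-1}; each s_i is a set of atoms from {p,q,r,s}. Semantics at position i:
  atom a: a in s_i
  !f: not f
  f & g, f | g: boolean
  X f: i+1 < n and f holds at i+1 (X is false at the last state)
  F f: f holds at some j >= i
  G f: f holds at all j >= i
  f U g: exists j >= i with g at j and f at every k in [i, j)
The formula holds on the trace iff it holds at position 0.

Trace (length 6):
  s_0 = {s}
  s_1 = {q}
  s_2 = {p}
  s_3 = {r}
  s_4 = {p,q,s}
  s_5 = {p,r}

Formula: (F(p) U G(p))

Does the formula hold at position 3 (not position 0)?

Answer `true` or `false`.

Answer: true

Derivation:
s_0={s}: (F(p) U G(p))=True F(p)=True p=False G(p)=False
s_1={q}: (F(p) U G(p))=True F(p)=True p=False G(p)=False
s_2={p}: (F(p) U G(p))=True F(p)=True p=True G(p)=False
s_3={r}: (F(p) U G(p))=True F(p)=True p=False G(p)=False
s_4={p,q,s}: (F(p) U G(p))=True F(p)=True p=True G(p)=True
s_5={p,r}: (F(p) U G(p))=True F(p)=True p=True G(p)=True
Evaluating at position 3: result = True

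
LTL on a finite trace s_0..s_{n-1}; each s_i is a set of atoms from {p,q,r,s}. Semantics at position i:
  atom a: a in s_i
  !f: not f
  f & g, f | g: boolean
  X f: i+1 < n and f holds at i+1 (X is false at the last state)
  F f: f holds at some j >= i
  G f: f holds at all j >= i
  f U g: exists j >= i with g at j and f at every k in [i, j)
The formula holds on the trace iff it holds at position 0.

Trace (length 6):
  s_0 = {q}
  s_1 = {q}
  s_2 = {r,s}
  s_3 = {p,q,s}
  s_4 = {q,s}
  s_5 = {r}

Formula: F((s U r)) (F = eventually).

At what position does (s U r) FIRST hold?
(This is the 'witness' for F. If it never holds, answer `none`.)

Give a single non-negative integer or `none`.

s_0={q}: (s U r)=False s=False r=False
s_1={q}: (s U r)=False s=False r=False
s_2={r,s}: (s U r)=True s=True r=True
s_3={p,q,s}: (s U r)=True s=True r=False
s_4={q,s}: (s U r)=True s=True r=False
s_5={r}: (s U r)=True s=False r=True
F((s U r)) holds; first witness at position 2.

Answer: 2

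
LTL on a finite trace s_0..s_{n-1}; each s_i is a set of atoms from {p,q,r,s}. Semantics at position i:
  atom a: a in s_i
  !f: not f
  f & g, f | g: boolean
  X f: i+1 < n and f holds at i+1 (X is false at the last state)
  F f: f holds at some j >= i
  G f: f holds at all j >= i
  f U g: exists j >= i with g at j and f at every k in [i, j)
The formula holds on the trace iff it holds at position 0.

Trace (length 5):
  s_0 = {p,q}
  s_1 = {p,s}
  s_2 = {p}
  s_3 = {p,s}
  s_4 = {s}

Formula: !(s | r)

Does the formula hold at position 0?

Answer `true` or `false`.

Answer: true

Derivation:
s_0={p,q}: !(s | r)=True (s | r)=False s=False r=False
s_1={p,s}: !(s | r)=False (s | r)=True s=True r=False
s_2={p}: !(s | r)=True (s | r)=False s=False r=False
s_3={p,s}: !(s | r)=False (s | r)=True s=True r=False
s_4={s}: !(s | r)=False (s | r)=True s=True r=False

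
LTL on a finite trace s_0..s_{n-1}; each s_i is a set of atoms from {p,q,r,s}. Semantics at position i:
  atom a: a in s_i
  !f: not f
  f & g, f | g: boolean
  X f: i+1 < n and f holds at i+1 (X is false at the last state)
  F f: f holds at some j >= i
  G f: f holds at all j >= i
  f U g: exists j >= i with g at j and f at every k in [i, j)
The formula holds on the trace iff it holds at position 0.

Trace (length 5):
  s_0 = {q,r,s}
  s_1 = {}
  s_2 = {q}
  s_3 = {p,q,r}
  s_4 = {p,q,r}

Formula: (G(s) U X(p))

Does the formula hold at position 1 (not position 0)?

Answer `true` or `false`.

s_0={q,r,s}: (G(s) U X(p))=False G(s)=False s=True X(p)=False p=False
s_1={}: (G(s) U X(p))=False G(s)=False s=False X(p)=False p=False
s_2={q}: (G(s) U X(p))=True G(s)=False s=False X(p)=True p=False
s_3={p,q,r}: (G(s) U X(p))=True G(s)=False s=False X(p)=True p=True
s_4={p,q,r}: (G(s) U X(p))=False G(s)=False s=False X(p)=False p=True
Evaluating at position 1: result = False

Answer: false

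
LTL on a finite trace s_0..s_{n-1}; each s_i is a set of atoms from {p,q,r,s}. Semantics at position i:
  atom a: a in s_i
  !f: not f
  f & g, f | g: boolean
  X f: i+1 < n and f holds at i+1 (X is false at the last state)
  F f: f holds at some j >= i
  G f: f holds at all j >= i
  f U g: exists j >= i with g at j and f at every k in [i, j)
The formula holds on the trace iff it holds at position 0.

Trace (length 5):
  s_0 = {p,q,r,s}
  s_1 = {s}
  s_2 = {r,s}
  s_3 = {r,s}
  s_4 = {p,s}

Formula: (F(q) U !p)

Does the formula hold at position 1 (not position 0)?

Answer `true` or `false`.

s_0={p,q,r,s}: (F(q) U !p)=True F(q)=True q=True !p=False p=True
s_1={s}: (F(q) U !p)=True F(q)=False q=False !p=True p=False
s_2={r,s}: (F(q) U !p)=True F(q)=False q=False !p=True p=False
s_3={r,s}: (F(q) U !p)=True F(q)=False q=False !p=True p=False
s_4={p,s}: (F(q) U !p)=False F(q)=False q=False !p=False p=True
Evaluating at position 1: result = True

Answer: true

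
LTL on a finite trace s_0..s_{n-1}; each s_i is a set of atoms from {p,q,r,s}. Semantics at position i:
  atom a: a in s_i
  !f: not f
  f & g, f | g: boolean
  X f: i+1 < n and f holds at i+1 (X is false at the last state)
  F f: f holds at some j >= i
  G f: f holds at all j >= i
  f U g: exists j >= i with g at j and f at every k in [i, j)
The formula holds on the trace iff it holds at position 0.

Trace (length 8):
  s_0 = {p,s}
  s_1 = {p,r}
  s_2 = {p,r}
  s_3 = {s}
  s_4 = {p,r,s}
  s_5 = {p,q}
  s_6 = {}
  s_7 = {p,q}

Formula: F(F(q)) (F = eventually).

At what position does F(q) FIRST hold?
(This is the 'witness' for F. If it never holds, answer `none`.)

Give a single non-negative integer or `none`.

Answer: 0

Derivation:
s_0={p,s}: F(q)=True q=False
s_1={p,r}: F(q)=True q=False
s_2={p,r}: F(q)=True q=False
s_3={s}: F(q)=True q=False
s_4={p,r,s}: F(q)=True q=False
s_5={p,q}: F(q)=True q=True
s_6={}: F(q)=True q=False
s_7={p,q}: F(q)=True q=True
F(F(q)) holds; first witness at position 0.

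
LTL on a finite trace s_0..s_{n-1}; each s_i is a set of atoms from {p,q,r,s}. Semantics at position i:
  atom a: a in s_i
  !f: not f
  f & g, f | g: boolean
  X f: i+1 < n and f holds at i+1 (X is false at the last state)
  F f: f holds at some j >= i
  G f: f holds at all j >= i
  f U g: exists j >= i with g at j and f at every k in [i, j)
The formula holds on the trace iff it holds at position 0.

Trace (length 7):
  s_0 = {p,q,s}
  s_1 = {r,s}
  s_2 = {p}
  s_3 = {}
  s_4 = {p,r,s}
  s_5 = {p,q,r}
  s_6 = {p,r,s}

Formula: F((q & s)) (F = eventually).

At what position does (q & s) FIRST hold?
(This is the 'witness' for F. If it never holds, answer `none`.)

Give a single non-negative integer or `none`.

Answer: 0

Derivation:
s_0={p,q,s}: (q & s)=True q=True s=True
s_1={r,s}: (q & s)=False q=False s=True
s_2={p}: (q & s)=False q=False s=False
s_3={}: (q & s)=False q=False s=False
s_4={p,r,s}: (q & s)=False q=False s=True
s_5={p,q,r}: (q & s)=False q=True s=False
s_6={p,r,s}: (q & s)=False q=False s=True
F((q & s)) holds; first witness at position 0.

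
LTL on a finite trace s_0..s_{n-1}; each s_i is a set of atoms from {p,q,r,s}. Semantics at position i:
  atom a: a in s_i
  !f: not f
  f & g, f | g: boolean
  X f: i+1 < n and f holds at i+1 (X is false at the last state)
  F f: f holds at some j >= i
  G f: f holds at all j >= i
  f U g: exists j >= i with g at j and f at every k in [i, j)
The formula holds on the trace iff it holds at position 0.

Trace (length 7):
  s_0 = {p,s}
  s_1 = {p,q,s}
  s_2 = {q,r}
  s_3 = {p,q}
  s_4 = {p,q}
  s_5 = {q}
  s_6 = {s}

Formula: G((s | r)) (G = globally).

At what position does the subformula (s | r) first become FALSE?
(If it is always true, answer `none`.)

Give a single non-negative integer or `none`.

s_0={p,s}: (s | r)=True s=True r=False
s_1={p,q,s}: (s | r)=True s=True r=False
s_2={q,r}: (s | r)=True s=False r=True
s_3={p,q}: (s | r)=False s=False r=False
s_4={p,q}: (s | r)=False s=False r=False
s_5={q}: (s | r)=False s=False r=False
s_6={s}: (s | r)=True s=True r=False
G((s | r)) holds globally = False
First violation at position 3.

Answer: 3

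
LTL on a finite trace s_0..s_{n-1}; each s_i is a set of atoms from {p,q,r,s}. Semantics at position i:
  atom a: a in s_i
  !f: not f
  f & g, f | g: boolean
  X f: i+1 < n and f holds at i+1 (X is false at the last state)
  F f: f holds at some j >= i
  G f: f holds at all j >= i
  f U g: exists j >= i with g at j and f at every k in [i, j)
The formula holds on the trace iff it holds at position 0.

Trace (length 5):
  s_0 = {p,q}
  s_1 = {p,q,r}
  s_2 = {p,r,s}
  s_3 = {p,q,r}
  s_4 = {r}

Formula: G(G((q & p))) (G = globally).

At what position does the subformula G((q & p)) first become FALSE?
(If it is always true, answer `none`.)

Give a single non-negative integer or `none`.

s_0={p,q}: G((q & p))=False (q & p)=True q=True p=True
s_1={p,q,r}: G((q & p))=False (q & p)=True q=True p=True
s_2={p,r,s}: G((q & p))=False (q & p)=False q=False p=True
s_3={p,q,r}: G((q & p))=False (q & p)=True q=True p=True
s_4={r}: G((q & p))=False (q & p)=False q=False p=False
G(G((q & p))) holds globally = False
First violation at position 0.

Answer: 0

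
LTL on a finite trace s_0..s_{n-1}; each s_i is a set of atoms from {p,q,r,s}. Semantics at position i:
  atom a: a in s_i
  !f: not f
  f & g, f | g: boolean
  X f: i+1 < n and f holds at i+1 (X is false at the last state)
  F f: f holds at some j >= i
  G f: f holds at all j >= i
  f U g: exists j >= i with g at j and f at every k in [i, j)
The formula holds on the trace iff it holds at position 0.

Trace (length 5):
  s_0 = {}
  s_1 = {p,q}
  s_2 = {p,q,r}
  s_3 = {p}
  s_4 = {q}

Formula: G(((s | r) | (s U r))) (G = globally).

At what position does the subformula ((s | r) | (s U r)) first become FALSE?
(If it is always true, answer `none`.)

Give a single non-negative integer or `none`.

s_0={}: ((s | r) | (s U r))=False (s | r)=False s=False r=False (s U r)=False
s_1={p,q}: ((s | r) | (s U r))=False (s | r)=False s=False r=False (s U r)=False
s_2={p,q,r}: ((s | r) | (s U r))=True (s | r)=True s=False r=True (s U r)=True
s_3={p}: ((s | r) | (s U r))=False (s | r)=False s=False r=False (s U r)=False
s_4={q}: ((s | r) | (s U r))=False (s | r)=False s=False r=False (s U r)=False
G(((s | r) | (s U r))) holds globally = False
First violation at position 0.

Answer: 0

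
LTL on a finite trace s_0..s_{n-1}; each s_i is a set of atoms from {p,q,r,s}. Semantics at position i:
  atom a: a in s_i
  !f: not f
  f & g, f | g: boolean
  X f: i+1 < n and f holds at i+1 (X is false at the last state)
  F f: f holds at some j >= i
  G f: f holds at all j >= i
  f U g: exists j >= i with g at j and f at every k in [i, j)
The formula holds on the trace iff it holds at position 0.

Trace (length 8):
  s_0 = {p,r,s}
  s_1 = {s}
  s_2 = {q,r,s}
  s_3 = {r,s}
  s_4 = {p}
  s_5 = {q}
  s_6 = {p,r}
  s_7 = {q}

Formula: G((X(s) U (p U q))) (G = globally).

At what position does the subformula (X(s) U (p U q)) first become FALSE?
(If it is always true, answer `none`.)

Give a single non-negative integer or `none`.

s_0={p,r,s}: (X(s) U (p U q))=True X(s)=True s=True (p U q)=False p=True q=False
s_1={s}: (X(s) U (p U q))=True X(s)=True s=True (p U q)=False p=False q=False
s_2={q,r,s}: (X(s) U (p U q))=True X(s)=True s=True (p U q)=True p=False q=True
s_3={r,s}: (X(s) U (p U q))=False X(s)=False s=True (p U q)=False p=False q=False
s_4={p}: (X(s) U (p U q))=True X(s)=False s=False (p U q)=True p=True q=False
s_5={q}: (X(s) U (p U q))=True X(s)=False s=False (p U q)=True p=False q=True
s_6={p,r}: (X(s) U (p U q))=True X(s)=False s=False (p U q)=True p=True q=False
s_7={q}: (X(s) U (p U q))=True X(s)=False s=False (p U q)=True p=False q=True
G((X(s) U (p U q))) holds globally = False
First violation at position 3.

Answer: 3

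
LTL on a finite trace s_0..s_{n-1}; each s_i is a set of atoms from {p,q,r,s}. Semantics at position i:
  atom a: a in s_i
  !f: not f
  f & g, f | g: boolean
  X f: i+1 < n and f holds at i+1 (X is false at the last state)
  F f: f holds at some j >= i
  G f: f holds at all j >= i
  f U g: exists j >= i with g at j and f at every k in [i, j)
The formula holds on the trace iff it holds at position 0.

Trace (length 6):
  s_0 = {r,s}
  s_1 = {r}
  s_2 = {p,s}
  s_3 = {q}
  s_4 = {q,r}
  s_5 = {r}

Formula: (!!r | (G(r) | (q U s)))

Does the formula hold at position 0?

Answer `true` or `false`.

Answer: true

Derivation:
s_0={r,s}: (!!r | (G(r) | (q U s)))=True !!r=True !r=False r=True (G(r) | (q U s))=True G(r)=False (q U s)=True q=False s=True
s_1={r}: (!!r | (G(r) | (q U s)))=True !!r=True !r=False r=True (G(r) | (q U s))=False G(r)=False (q U s)=False q=False s=False
s_2={p,s}: (!!r | (G(r) | (q U s)))=True !!r=False !r=True r=False (G(r) | (q U s))=True G(r)=False (q U s)=True q=False s=True
s_3={q}: (!!r | (G(r) | (q U s)))=False !!r=False !r=True r=False (G(r) | (q U s))=False G(r)=False (q U s)=False q=True s=False
s_4={q,r}: (!!r | (G(r) | (q U s)))=True !!r=True !r=False r=True (G(r) | (q U s))=True G(r)=True (q U s)=False q=True s=False
s_5={r}: (!!r | (G(r) | (q U s)))=True !!r=True !r=False r=True (G(r) | (q U s))=True G(r)=True (q U s)=False q=False s=False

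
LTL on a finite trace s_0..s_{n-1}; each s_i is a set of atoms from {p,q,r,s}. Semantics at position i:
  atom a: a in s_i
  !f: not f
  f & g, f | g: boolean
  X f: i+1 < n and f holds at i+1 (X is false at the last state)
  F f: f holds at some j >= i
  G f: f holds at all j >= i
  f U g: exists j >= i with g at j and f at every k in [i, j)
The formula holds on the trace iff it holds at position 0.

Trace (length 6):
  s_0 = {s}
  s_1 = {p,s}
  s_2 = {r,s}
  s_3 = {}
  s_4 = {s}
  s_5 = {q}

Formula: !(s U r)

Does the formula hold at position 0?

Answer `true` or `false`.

s_0={s}: !(s U r)=False (s U r)=True s=True r=False
s_1={p,s}: !(s U r)=False (s U r)=True s=True r=False
s_2={r,s}: !(s U r)=False (s U r)=True s=True r=True
s_3={}: !(s U r)=True (s U r)=False s=False r=False
s_4={s}: !(s U r)=True (s U r)=False s=True r=False
s_5={q}: !(s U r)=True (s U r)=False s=False r=False

Answer: false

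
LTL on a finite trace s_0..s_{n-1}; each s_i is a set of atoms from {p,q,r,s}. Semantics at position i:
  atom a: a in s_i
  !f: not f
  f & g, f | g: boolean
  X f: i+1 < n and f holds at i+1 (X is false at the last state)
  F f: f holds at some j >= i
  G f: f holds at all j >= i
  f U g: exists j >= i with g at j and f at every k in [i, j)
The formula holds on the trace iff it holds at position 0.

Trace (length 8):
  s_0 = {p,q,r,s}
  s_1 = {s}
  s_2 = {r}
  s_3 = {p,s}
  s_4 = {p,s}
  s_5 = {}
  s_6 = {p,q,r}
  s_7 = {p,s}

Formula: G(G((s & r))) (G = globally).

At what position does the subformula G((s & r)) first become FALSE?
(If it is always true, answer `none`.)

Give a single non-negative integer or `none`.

Answer: 0

Derivation:
s_0={p,q,r,s}: G((s & r))=False (s & r)=True s=True r=True
s_1={s}: G((s & r))=False (s & r)=False s=True r=False
s_2={r}: G((s & r))=False (s & r)=False s=False r=True
s_3={p,s}: G((s & r))=False (s & r)=False s=True r=False
s_4={p,s}: G((s & r))=False (s & r)=False s=True r=False
s_5={}: G((s & r))=False (s & r)=False s=False r=False
s_6={p,q,r}: G((s & r))=False (s & r)=False s=False r=True
s_7={p,s}: G((s & r))=False (s & r)=False s=True r=False
G(G((s & r))) holds globally = False
First violation at position 0.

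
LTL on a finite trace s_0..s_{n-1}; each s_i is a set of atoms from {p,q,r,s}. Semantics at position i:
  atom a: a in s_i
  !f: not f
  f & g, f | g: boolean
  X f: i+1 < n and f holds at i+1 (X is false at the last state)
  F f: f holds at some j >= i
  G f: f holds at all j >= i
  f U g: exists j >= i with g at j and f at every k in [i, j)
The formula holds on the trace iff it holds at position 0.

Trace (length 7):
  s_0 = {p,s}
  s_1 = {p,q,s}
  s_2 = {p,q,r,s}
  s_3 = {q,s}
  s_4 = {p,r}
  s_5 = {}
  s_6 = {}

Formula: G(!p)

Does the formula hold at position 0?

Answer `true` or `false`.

Answer: false

Derivation:
s_0={p,s}: G(!p)=False !p=False p=True
s_1={p,q,s}: G(!p)=False !p=False p=True
s_2={p,q,r,s}: G(!p)=False !p=False p=True
s_3={q,s}: G(!p)=False !p=True p=False
s_4={p,r}: G(!p)=False !p=False p=True
s_5={}: G(!p)=True !p=True p=False
s_6={}: G(!p)=True !p=True p=False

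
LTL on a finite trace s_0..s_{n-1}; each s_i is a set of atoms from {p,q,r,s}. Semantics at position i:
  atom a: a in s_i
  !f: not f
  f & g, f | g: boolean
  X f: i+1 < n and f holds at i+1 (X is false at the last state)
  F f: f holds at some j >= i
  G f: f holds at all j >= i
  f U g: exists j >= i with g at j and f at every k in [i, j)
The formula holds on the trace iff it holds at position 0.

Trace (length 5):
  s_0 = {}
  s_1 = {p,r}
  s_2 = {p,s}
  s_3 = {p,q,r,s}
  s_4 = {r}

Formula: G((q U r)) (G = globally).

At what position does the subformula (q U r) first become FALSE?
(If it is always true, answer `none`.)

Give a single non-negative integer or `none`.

s_0={}: (q U r)=False q=False r=False
s_1={p,r}: (q U r)=True q=False r=True
s_2={p,s}: (q U r)=False q=False r=False
s_3={p,q,r,s}: (q U r)=True q=True r=True
s_4={r}: (q U r)=True q=False r=True
G((q U r)) holds globally = False
First violation at position 0.

Answer: 0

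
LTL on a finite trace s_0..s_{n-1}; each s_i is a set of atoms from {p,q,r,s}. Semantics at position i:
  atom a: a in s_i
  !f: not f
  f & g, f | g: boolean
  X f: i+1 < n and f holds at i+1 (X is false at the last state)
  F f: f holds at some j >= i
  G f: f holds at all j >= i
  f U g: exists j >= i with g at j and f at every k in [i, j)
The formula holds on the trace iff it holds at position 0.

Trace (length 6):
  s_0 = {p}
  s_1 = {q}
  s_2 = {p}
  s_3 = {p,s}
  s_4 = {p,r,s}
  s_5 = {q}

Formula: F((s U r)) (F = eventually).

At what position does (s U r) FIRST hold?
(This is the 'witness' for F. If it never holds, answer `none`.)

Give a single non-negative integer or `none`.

Answer: 3

Derivation:
s_0={p}: (s U r)=False s=False r=False
s_1={q}: (s U r)=False s=False r=False
s_2={p}: (s U r)=False s=False r=False
s_3={p,s}: (s U r)=True s=True r=False
s_4={p,r,s}: (s U r)=True s=True r=True
s_5={q}: (s U r)=False s=False r=False
F((s U r)) holds; first witness at position 3.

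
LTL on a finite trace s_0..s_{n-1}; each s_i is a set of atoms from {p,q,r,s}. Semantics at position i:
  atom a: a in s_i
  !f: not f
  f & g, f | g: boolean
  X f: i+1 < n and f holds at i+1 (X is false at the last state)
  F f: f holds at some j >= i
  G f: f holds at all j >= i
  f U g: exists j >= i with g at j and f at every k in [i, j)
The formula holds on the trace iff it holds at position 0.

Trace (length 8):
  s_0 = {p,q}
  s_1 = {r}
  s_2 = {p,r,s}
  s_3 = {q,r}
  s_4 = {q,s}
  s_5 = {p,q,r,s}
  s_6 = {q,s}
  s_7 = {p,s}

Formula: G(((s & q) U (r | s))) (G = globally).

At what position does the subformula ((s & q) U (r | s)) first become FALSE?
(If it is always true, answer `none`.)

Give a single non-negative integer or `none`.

s_0={p,q}: ((s & q) U (r | s))=False (s & q)=False s=False q=True (r | s)=False r=False
s_1={r}: ((s & q) U (r | s))=True (s & q)=False s=False q=False (r | s)=True r=True
s_2={p,r,s}: ((s & q) U (r | s))=True (s & q)=False s=True q=False (r | s)=True r=True
s_3={q,r}: ((s & q) U (r | s))=True (s & q)=False s=False q=True (r | s)=True r=True
s_4={q,s}: ((s & q) U (r | s))=True (s & q)=True s=True q=True (r | s)=True r=False
s_5={p,q,r,s}: ((s & q) U (r | s))=True (s & q)=True s=True q=True (r | s)=True r=True
s_6={q,s}: ((s & q) U (r | s))=True (s & q)=True s=True q=True (r | s)=True r=False
s_7={p,s}: ((s & q) U (r | s))=True (s & q)=False s=True q=False (r | s)=True r=False
G(((s & q) U (r | s))) holds globally = False
First violation at position 0.

Answer: 0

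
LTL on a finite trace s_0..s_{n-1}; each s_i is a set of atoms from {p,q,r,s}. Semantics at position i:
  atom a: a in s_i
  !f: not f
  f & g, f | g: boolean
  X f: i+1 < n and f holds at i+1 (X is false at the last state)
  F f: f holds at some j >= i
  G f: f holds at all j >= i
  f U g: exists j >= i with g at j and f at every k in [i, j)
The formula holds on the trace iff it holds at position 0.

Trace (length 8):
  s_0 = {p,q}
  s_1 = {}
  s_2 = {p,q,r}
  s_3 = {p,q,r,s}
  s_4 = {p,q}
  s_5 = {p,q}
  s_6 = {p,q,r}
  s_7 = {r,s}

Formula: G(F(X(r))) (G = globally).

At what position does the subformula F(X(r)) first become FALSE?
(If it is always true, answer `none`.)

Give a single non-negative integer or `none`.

s_0={p,q}: F(X(r))=True X(r)=False r=False
s_1={}: F(X(r))=True X(r)=True r=False
s_2={p,q,r}: F(X(r))=True X(r)=True r=True
s_3={p,q,r,s}: F(X(r))=True X(r)=False r=True
s_4={p,q}: F(X(r))=True X(r)=False r=False
s_5={p,q}: F(X(r))=True X(r)=True r=False
s_6={p,q,r}: F(X(r))=True X(r)=True r=True
s_7={r,s}: F(X(r))=False X(r)=False r=True
G(F(X(r))) holds globally = False
First violation at position 7.

Answer: 7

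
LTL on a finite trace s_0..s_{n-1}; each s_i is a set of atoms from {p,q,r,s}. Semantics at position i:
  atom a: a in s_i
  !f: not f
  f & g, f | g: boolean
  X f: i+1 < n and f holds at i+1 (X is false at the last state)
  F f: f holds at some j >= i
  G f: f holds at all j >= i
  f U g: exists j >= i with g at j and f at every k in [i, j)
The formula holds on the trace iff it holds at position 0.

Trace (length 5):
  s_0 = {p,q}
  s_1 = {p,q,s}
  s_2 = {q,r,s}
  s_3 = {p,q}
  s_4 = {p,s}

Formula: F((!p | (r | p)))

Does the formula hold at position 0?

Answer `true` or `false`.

s_0={p,q}: F((!p | (r | p)))=True (!p | (r | p))=True !p=False p=True (r | p)=True r=False
s_1={p,q,s}: F((!p | (r | p)))=True (!p | (r | p))=True !p=False p=True (r | p)=True r=False
s_2={q,r,s}: F((!p | (r | p)))=True (!p | (r | p))=True !p=True p=False (r | p)=True r=True
s_3={p,q}: F((!p | (r | p)))=True (!p | (r | p))=True !p=False p=True (r | p)=True r=False
s_4={p,s}: F((!p | (r | p)))=True (!p | (r | p))=True !p=False p=True (r | p)=True r=False

Answer: true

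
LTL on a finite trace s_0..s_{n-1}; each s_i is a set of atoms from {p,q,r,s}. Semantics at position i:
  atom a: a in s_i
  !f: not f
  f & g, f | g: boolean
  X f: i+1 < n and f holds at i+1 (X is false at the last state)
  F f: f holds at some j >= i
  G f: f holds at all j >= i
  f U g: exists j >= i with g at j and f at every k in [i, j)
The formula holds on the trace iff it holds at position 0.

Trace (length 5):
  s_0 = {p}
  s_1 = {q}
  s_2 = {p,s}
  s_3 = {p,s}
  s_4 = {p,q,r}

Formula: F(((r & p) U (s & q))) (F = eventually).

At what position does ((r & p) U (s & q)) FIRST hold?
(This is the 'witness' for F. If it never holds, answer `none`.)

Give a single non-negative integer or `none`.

Answer: none

Derivation:
s_0={p}: ((r & p) U (s & q))=False (r & p)=False r=False p=True (s & q)=False s=False q=False
s_1={q}: ((r & p) U (s & q))=False (r & p)=False r=False p=False (s & q)=False s=False q=True
s_2={p,s}: ((r & p) U (s & q))=False (r & p)=False r=False p=True (s & q)=False s=True q=False
s_3={p,s}: ((r & p) U (s & q))=False (r & p)=False r=False p=True (s & q)=False s=True q=False
s_4={p,q,r}: ((r & p) U (s & q))=False (r & p)=True r=True p=True (s & q)=False s=False q=True
F(((r & p) U (s & q))) does not hold (no witness exists).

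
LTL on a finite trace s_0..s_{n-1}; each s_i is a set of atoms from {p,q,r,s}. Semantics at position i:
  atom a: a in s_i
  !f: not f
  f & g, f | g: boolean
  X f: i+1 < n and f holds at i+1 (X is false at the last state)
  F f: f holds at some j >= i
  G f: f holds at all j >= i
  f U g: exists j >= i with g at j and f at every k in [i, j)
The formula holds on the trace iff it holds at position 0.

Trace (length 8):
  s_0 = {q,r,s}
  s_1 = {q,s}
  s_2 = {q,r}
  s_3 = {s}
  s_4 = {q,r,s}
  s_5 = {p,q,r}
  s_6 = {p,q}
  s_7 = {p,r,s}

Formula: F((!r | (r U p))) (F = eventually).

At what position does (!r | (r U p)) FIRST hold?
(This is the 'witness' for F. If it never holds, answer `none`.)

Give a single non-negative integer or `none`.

Answer: 1

Derivation:
s_0={q,r,s}: (!r | (r U p))=False !r=False r=True (r U p)=False p=False
s_1={q,s}: (!r | (r U p))=True !r=True r=False (r U p)=False p=False
s_2={q,r}: (!r | (r U p))=False !r=False r=True (r U p)=False p=False
s_3={s}: (!r | (r U p))=True !r=True r=False (r U p)=False p=False
s_4={q,r,s}: (!r | (r U p))=True !r=False r=True (r U p)=True p=False
s_5={p,q,r}: (!r | (r U p))=True !r=False r=True (r U p)=True p=True
s_6={p,q}: (!r | (r U p))=True !r=True r=False (r U p)=True p=True
s_7={p,r,s}: (!r | (r U p))=True !r=False r=True (r U p)=True p=True
F((!r | (r U p))) holds; first witness at position 1.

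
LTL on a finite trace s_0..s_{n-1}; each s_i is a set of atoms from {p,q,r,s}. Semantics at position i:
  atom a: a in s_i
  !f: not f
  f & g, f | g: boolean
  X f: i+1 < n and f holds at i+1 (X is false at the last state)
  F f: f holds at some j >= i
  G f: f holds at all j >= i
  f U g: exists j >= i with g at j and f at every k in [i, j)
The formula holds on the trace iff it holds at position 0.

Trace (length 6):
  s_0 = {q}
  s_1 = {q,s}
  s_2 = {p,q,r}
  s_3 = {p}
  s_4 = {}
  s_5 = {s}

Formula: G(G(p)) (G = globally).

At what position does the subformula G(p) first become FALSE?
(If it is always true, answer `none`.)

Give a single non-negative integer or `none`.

s_0={q}: G(p)=False p=False
s_1={q,s}: G(p)=False p=False
s_2={p,q,r}: G(p)=False p=True
s_3={p}: G(p)=False p=True
s_4={}: G(p)=False p=False
s_5={s}: G(p)=False p=False
G(G(p)) holds globally = False
First violation at position 0.

Answer: 0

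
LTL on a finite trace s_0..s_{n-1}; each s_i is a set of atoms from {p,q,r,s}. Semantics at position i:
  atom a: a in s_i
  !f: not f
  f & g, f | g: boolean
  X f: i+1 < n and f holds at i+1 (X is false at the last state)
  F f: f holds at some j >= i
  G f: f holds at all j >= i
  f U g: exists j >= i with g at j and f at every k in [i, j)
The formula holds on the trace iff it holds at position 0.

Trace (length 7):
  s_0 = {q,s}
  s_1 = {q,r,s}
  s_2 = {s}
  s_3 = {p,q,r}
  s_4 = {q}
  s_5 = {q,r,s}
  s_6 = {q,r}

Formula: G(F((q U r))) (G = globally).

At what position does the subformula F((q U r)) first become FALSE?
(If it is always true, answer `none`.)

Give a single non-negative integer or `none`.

s_0={q,s}: F((q U r))=True (q U r)=True q=True r=False
s_1={q,r,s}: F((q U r))=True (q U r)=True q=True r=True
s_2={s}: F((q U r))=True (q U r)=False q=False r=False
s_3={p,q,r}: F((q U r))=True (q U r)=True q=True r=True
s_4={q}: F((q U r))=True (q U r)=True q=True r=False
s_5={q,r,s}: F((q U r))=True (q U r)=True q=True r=True
s_6={q,r}: F((q U r))=True (q U r)=True q=True r=True
G(F((q U r))) holds globally = True
No violation — formula holds at every position.

Answer: none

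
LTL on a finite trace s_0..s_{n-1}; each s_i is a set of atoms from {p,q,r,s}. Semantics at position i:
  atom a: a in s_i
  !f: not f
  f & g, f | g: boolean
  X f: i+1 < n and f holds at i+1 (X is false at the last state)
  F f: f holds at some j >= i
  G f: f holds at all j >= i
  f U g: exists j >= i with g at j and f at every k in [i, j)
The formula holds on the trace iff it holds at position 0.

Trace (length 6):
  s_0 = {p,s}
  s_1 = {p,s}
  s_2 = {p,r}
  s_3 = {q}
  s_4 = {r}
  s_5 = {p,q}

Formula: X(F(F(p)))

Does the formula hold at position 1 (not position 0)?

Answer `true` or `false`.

s_0={p,s}: X(F(F(p)))=True F(F(p))=True F(p)=True p=True
s_1={p,s}: X(F(F(p)))=True F(F(p))=True F(p)=True p=True
s_2={p,r}: X(F(F(p)))=True F(F(p))=True F(p)=True p=True
s_3={q}: X(F(F(p)))=True F(F(p))=True F(p)=True p=False
s_4={r}: X(F(F(p)))=True F(F(p))=True F(p)=True p=False
s_5={p,q}: X(F(F(p)))=False F(F(p))=True F(p)=True p=True
Evaluating at position 1: result = True

Answer: true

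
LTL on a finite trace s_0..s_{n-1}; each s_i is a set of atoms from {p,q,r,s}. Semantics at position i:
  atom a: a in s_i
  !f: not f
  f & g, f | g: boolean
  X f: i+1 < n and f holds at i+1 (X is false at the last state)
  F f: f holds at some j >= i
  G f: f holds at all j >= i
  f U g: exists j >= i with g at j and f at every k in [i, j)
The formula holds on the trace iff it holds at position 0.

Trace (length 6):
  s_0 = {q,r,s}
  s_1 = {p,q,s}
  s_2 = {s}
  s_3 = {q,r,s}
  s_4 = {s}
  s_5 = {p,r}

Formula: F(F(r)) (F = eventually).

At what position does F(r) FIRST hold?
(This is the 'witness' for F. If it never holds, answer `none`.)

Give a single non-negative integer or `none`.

Answer: 0

Derivation:
s_0={q,r,s}: F(r)=True r=True
s_1={p,q,s}: F(r)=True r=False
s_2={s}: F(r)=True r=False
s_3={q,r,s}: F(r)=True r=True
s_4={s}: F(r)=True r=False
s_5={p,r}: F(r)=True r=True
F(F(r)) holds; first witness at position 0.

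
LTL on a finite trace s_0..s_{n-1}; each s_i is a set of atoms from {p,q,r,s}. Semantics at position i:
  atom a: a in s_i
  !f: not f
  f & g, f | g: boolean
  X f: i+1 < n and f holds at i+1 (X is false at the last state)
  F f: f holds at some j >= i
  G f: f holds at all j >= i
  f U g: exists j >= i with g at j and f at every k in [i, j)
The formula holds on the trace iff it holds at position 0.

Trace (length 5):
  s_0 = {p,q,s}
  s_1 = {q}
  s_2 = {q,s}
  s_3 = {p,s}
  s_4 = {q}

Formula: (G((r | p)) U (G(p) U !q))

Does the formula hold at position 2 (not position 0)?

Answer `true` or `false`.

Answer: false

Derivation:
s_0={p,q,s}: (G((r | p)) U (G(p) U !q))=False G((r | p))=False (r | p)=True r=False p=True (G(p) U !q)=False G(p)=False !q=False q=True
s_1={q}: (G((r | p)) U (G(p) U !q))=False G((r | p))=False (r | p)=False r=False p=False (G(p) U !q)=False G(p)=False !q=False q=True
s_2={q,s}: (G((r | p)) U (G(p) U !q))=False G((r | p))=False (r | p)=False r=False p=False (G(p) U !q)=False G(p)=False !q=False q=True
s_3={p,s}: (G((r | p)) U (G(p) U !q))=True G((r | p))=False (r | p)=True r=False p=True (G(p) U !q)=True G(p)=False !q=True q=False
s_4={q}: (G((r | p)) U (G(p) U !q))=False G((r | p))=False (r | p)=False r=False p=False (G(p) U !q)=False G(p)=False !q=False q=True
Evaluating at position 2: result = False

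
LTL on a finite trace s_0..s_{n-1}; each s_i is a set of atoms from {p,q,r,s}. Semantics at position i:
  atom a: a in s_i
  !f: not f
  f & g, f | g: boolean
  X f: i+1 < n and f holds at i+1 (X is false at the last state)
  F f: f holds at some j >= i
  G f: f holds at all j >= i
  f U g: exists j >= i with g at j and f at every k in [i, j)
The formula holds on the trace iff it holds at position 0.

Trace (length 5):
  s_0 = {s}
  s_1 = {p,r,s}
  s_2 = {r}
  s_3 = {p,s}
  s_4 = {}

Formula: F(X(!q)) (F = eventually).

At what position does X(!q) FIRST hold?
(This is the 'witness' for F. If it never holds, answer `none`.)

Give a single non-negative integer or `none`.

Answer: 0

Derivation:
s_0={s}: X(!q)=True !q=True q=False
s_1={p,r,s}: X(!q)=True !q=True q=False
s_2={r}: X(!q)=True !q=True q=False
s_3={p,s}: X(!q)=True !q=True q=False
s_4={}: X(!q)=False !q=True q=False
F(X(!q)) holds; first witness at position 0.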